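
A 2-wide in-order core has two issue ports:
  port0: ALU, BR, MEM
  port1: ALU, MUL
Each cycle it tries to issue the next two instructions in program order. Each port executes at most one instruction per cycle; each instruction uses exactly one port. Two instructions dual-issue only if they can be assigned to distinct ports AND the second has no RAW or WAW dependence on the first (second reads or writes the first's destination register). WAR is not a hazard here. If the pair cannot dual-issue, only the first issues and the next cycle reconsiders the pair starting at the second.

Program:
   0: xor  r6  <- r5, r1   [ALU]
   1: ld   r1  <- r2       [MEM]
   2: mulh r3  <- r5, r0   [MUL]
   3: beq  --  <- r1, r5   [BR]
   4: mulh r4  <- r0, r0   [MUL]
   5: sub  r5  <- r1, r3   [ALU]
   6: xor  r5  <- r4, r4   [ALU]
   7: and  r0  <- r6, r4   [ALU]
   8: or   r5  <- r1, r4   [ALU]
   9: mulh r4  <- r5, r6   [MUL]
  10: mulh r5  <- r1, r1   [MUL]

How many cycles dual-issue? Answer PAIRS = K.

0. xor+ld @i0+i1  | 2-wide
1. mulh+beq @i2+i3  | 2-wide
2. mulh+sub @i4+i5  | 2-wide
3. xor+and @i6+i7  | 2-wide
4. or @i8  | RAW r5
5. mulh @i9  | no-port MUL/MUL
6. mulh @i10  | tail

PAIRS = 4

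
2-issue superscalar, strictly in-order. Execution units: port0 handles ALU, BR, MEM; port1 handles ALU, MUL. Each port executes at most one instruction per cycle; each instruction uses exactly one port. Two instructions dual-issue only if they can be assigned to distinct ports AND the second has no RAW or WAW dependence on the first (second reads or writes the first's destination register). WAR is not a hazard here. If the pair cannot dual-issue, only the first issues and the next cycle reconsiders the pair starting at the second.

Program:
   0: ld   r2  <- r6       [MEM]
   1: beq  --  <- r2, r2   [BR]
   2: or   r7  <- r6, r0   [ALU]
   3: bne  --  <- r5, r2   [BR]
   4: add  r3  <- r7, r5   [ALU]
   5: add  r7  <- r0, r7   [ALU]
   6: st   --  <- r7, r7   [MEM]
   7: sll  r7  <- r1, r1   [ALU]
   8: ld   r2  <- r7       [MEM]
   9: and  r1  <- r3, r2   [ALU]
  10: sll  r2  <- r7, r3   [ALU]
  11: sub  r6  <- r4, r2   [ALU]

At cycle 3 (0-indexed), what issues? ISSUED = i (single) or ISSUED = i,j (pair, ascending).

ISSUED = 5

[0] i0  ld  -- no-port MEM/BR
[1] i1+i2  beq+or  -- 2-wide
[2] i3+i4  bne+add  -- 2-wide
[3] i5  add  -- RAW r7
[4] i6+i7  st+sll  -- 2-wide
[5] i8  ld  -- RAW r2
[6] i9+i10  and+sll  -- 2-wide
[7] i11  sub  -- tail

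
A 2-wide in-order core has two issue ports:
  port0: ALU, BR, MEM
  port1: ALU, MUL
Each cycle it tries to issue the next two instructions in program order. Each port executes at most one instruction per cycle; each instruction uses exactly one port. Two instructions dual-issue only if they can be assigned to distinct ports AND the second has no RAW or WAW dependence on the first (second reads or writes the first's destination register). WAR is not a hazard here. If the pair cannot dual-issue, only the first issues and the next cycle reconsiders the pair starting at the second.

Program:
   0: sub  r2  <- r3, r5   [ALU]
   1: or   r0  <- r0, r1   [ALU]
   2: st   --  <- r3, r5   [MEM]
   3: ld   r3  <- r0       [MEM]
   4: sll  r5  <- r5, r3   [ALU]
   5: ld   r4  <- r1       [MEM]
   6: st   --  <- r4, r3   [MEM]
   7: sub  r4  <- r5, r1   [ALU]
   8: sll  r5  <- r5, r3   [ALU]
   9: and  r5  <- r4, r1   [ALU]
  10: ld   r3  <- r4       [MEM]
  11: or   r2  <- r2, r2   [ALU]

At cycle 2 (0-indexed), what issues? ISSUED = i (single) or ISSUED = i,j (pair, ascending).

ISSUED = 3

t=0 i0&i1:sub.ALU/or.ALU ; 2-wide
t=1 i2:st.MEM ; no-port MEM/MEM
t=2 i3:ld.MEM ; RAW r3
t=3 i4&i5:sll.ALU/ld.MEM ; 2-wide
t=4 i6&i7:st.MEM/sub.ALU ; 2-wide
t=5 i8:sll.ALU ; WAW r5
t=6 i9&i10:and.ALU/ld.MEM ; 2-wide
t=7 i11:or.ALU ; tail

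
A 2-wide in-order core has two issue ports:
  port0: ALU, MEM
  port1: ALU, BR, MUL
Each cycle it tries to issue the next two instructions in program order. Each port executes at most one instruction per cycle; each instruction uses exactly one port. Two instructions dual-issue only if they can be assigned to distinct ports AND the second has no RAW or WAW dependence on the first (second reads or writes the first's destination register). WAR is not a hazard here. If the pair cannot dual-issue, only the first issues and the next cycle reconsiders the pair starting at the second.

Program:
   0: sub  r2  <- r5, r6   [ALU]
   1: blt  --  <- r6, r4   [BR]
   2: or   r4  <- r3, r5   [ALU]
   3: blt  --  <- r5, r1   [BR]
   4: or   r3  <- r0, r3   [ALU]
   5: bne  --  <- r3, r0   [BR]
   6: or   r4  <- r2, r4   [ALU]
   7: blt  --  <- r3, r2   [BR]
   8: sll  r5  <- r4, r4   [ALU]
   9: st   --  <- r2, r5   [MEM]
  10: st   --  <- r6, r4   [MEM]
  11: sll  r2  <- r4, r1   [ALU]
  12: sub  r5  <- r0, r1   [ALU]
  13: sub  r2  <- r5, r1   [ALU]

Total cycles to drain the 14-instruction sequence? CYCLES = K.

CYCLES = 9

t=0 i0&i1:sub+blt ; dual
t=1 i2&i3:or+blt ; dual
t=2 i4:or ; RAW r3
t=3 i5&i6:bne+or ; dual
t=4 i7&i8:blt+sll ; dual
t=5 i9:st ; no-port MEM/MEM
t=6 i10&i11:st+sll ; dual
t=7 i12:sub ; RAW r5
t=8 i13:sub ; tail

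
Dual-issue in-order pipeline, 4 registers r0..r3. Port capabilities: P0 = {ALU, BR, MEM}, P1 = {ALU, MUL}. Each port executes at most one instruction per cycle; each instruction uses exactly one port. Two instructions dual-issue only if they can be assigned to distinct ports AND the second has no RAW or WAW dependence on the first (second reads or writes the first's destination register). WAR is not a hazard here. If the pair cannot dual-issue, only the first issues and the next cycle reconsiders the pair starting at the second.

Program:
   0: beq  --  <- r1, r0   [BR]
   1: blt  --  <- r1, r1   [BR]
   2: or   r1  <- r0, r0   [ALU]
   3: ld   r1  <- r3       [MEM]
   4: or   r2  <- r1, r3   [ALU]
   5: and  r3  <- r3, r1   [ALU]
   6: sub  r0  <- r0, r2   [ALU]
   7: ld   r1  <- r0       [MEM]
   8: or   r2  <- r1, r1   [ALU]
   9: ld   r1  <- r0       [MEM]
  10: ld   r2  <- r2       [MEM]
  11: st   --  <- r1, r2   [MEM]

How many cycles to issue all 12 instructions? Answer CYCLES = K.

  cy0 -> i0 (beq) no-port BR/BR
  cy1 -> i1,i2 (blt;or) 2-wide
  cy2 -> i3 (ld) RAW r1
  cy3 -> i4,i5 (or;and) 2-wide
  cy4 -> i6 (sub) RAW r0
  cy5 -> i7 (ld) RAW r1
  cy6 -> i8,i9 (or;ld) 2-wide
  cy7 -> i10 (ld) no-port MEM/MEM
  cy8 -> i11 (st) tail

CYCLES = 9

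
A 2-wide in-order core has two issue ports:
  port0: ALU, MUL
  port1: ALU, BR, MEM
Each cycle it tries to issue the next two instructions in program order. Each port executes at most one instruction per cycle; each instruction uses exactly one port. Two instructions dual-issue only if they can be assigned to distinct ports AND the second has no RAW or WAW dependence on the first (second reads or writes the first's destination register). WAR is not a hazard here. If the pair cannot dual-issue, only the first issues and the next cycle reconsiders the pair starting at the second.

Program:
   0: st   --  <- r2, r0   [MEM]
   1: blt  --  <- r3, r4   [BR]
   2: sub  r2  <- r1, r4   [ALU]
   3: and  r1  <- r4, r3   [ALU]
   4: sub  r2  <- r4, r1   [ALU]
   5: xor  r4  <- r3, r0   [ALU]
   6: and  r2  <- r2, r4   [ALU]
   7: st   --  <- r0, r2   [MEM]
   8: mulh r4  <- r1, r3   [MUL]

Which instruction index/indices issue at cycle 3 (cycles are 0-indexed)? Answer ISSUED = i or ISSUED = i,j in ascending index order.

ISSUED = 4,5

t=0 i0:st ; no-port MEM/BR
t=1 i1/i2:blt+sub ; dual
t=2 i3:and ; RAW r1
t=3 i4/i5:sub+xor ; dual
t=4 i6:and ; RAW r2
t=5 i7/i8:st+mulh ; dual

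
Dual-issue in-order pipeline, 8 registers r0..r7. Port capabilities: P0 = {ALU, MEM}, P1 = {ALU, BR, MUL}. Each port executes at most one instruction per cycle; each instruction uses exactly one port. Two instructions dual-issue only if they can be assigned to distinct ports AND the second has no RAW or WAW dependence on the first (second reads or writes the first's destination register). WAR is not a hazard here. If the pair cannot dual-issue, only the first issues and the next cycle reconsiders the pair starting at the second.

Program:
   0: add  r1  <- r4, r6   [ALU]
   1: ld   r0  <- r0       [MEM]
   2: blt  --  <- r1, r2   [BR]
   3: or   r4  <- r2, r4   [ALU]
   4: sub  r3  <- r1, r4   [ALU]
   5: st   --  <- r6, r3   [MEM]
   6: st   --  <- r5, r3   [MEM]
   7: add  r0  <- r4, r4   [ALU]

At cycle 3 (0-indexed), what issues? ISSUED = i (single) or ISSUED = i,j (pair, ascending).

#0 head=0: add.ALU ld.MEM i0,i1 dual
#1 head=2: blt.BR or.ALU i2,i3 dual
#2 head=4: sub.ALU i4 RAW r3
#3 head=5: st.MEM i5 no-port MEM/MEM
#4 head=6: st.MEM add.ALU i6,i7 dual

ISSUED = 5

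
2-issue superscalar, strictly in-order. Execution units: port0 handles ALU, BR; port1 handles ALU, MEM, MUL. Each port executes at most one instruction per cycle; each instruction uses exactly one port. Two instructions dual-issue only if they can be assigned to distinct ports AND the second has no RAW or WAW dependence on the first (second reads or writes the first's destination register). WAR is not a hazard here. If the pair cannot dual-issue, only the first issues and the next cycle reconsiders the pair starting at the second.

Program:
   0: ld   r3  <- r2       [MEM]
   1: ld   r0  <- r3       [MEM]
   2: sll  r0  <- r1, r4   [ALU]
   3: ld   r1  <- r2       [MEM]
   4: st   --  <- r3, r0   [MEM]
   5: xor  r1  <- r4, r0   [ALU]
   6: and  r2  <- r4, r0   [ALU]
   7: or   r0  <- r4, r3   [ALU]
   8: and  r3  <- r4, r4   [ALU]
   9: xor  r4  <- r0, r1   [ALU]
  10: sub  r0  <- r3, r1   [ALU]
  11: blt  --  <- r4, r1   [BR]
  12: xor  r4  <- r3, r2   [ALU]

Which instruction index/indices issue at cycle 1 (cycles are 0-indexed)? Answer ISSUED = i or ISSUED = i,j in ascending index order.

ISSUED = 1

t=0 i0:ld.MEM ; no-port MEM/MEM
t=1 i1:ld.MEM ; WAW r0
t=2 i2+i3:sll.ALU/ld.MEM ; pair
t=3 i4+i5:st.MEM/xor.ALU ; pair
t=4 i6+i7:and.ALU/or.ALU ; pair
t=5 i8+i9:and.ALU/xor.ALU ; pair
t=6 i10+i11:sub.ALU/blt.BR ; pair
t=7 i12:xor.ALU ; tail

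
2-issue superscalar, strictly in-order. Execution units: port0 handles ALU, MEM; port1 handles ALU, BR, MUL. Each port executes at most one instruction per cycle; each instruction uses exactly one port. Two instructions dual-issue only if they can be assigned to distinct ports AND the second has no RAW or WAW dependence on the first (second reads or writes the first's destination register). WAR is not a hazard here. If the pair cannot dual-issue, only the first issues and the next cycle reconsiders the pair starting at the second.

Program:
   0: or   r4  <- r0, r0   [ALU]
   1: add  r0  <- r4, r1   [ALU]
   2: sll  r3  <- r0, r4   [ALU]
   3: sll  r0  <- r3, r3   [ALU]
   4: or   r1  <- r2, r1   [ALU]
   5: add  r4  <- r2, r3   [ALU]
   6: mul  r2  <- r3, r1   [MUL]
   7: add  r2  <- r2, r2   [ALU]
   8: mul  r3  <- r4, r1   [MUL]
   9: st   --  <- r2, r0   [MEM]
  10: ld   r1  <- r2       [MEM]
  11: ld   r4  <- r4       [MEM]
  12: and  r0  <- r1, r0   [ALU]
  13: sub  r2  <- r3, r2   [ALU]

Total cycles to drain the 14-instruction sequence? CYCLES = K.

c0: i0 or  RAW r4
c1: i1 add  RAW r0
c2: i2 sll  RAW r3
c3: i3+i4 sll;or  pair
c4: i5+i6 add;mul  pair
c5: i7+i8 add;mul  pair
c6: i9 st  no-port MEM/MEM
c7: i10 ld  no-port MEM/MEM
c8: i11+i12 ld;and  pair
c9: i13 sub  tail

CYCLES = 10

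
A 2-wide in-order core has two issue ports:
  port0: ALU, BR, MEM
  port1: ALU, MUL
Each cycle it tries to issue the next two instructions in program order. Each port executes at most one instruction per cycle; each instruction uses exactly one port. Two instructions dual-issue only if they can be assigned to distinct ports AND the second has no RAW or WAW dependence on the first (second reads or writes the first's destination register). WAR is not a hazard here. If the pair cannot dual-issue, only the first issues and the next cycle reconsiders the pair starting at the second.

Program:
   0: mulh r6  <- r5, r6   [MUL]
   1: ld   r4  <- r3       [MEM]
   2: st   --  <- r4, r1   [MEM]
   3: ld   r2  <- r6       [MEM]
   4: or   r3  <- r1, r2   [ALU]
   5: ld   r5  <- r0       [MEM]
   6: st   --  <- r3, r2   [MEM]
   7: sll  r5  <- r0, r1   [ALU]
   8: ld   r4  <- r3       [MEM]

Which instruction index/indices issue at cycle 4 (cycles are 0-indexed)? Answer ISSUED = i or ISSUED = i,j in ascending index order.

ISSUED = 6,7

  cy0 -> i0/i1 (mulh/ld) 2-wide
  cy1 -> i2 (st) no-port MEM/MEM
  cy2 -> i3 (ld) RAW r2
  cy3 -> i4/i5 (or/ld) 2-wide
  cy4 -> i6/i7 (st/sll) 2-wide
  cy5 -> i8 (ld) tail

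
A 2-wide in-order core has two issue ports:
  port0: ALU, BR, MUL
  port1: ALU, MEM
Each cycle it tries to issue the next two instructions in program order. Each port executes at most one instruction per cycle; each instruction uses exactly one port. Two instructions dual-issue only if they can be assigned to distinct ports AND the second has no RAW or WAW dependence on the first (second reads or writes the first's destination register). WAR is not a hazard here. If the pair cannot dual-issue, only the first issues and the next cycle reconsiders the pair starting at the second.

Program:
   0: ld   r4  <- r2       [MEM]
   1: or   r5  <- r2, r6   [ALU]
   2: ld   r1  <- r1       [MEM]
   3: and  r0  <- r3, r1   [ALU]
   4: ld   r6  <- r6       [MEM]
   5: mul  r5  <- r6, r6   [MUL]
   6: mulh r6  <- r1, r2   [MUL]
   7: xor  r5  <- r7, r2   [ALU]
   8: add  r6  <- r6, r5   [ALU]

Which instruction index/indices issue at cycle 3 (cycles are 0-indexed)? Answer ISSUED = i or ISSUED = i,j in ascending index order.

ISSUED = 5

[0] i0/i1  ld.MEM or.ALU  -- dual
[1] i2  ld.MEM  -- RAW r1
[2] i3/i4  and.ALU ld.MEM  -- dual
[3] i5  mul.MUL  -- no-port MUL/MUL
[4] i6/i7  mulh.MUL xor.ALU  -- dual
[5] i8  add.ALU  -- tail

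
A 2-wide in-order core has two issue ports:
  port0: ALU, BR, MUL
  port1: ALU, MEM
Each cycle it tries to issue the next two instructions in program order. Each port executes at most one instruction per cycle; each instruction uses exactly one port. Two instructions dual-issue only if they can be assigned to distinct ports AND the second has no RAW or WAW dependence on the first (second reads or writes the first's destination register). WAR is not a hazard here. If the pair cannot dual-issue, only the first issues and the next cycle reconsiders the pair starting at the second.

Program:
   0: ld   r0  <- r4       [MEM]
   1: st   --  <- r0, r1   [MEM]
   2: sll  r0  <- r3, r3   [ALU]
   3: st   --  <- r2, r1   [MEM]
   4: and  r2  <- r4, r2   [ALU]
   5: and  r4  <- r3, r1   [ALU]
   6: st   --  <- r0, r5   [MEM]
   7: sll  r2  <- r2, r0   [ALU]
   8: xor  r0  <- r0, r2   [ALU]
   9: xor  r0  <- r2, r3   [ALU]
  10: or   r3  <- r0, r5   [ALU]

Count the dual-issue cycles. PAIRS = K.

PAIRS = 3

  cy0 -> i0 (ld.MEM) no-port MEM/MEM
  cy1 -> i1&i2 (st.MEM/sll.ALU) dual
  cy2 -> i3&i4 (st.MEM/and.ALU) dual
  cy3 -> i5&i6 (and.ALU/st.MEM) dual
  cy4 -> i7 (sll.ALU) RAW r2
  cy5 -> i8 (xor.ALU) WAW r0
  cy6 -> i9 (xor.ALU) RAW r0
  cy7 -> i10 (or.ALU) tail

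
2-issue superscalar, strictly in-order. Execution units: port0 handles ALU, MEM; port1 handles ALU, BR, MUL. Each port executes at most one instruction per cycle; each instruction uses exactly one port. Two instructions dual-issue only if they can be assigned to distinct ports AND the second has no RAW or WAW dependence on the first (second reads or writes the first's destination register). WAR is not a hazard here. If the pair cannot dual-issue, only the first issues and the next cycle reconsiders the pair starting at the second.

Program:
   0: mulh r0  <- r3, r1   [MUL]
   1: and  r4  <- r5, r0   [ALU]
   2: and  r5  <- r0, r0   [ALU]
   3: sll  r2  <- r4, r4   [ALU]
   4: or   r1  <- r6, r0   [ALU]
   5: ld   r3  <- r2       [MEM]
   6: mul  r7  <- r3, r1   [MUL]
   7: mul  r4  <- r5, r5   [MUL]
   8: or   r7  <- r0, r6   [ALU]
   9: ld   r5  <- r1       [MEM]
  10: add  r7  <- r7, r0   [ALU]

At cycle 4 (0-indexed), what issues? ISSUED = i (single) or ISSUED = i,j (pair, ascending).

ISSUED = 6

t=0 i0:mulh.MUL ; RAW r0
t=1 i1&i2:and.ALU and.ALU ; dual
t=2 i3&i4:sll.ALU or.ALU ; dual
t=3 i5:ld.MEM ; RAW r3
t=4 i6:mul.MUL ; no-port MUL/MUL
t=5 i7&i8:mul.MUL or.ALU ; dual
t=6 i9&i10:ld.MEM add.ALU ; dual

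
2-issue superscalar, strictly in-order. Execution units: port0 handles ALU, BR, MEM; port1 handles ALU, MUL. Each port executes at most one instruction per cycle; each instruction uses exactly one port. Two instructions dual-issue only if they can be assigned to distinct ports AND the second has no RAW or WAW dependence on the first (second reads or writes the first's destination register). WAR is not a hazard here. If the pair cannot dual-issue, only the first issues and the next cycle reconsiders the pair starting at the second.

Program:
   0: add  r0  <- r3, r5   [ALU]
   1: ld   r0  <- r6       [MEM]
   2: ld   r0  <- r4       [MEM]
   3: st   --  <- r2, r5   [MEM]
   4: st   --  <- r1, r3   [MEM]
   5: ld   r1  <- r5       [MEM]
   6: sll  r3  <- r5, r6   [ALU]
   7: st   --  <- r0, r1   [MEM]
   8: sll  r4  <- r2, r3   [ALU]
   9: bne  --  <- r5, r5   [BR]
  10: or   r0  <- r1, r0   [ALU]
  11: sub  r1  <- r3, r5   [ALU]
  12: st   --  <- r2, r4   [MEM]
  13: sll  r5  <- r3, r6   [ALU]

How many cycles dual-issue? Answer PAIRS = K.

PAIRS = 4

0. add.ALU @i0  | WAW r0
1. ld.MEM @i1  | no-port MEM/MEM
2. ld.MEM @i2  | no-port MEM/MEM
3. st.MEM @i3  | no-port MEM/MEM
4. st.MEM @i4  | no-port MEM/MEM
5. ld.MEM+sll.ALU @i5,i6  | dual
6. st.MEM+sll.ALU @i7,i8  | dual
7. bne.BR+or.ALU @i9,i10  | dual
8. sub.ALU+st.MEM @i11,i12  | dual
9. sll.ALU @i13  | tail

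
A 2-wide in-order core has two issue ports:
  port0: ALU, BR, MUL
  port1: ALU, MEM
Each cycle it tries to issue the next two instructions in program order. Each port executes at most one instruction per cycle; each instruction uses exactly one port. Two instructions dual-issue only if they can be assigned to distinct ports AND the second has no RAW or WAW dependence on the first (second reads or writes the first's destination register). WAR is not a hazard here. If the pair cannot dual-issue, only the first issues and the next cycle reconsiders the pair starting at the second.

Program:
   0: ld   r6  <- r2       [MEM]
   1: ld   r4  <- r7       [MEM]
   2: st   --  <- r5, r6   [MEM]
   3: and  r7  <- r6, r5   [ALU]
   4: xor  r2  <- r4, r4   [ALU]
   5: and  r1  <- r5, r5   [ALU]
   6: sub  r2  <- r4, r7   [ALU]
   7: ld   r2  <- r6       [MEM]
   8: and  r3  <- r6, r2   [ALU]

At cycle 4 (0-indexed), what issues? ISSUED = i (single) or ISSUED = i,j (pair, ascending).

t=0 i0:ld.MEM ; no-port MEM/MEM
t=1 i1:ld.MEM ; no-port MEM/MEM
t=2 i2/i3:st.MEM+and.ALU ; pair
t=3 i4/i5:xor.ALU+and.ALU ; pair
t=4 i6:sub.ALU ; WAW r2
t=5 i7:ld.MEM ; RAW r2
t=6 i8:and.ALU ; tail

ISSUED = 6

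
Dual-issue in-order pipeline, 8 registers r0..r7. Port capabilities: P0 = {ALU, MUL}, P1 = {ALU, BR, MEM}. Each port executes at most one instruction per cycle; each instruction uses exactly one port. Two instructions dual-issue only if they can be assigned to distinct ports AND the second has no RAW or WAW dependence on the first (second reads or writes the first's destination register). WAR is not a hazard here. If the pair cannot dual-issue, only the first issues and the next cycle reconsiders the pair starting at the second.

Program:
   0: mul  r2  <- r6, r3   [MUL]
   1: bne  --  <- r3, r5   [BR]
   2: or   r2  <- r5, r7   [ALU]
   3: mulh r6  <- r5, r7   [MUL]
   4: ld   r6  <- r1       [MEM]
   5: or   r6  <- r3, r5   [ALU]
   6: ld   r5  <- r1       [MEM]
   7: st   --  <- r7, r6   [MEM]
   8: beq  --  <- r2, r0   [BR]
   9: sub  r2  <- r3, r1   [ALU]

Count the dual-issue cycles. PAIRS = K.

PAIRS = 4

t=0 i0&i1:mul;bne ; pair
t=1 i2&i3:or;mulh ; pair
t=2 i4:ld ; WAW r6
t=3 i5&i6:or;ld ; pair
t=4 i7:st ; no-port MEM/BR
t=5 i8&i9:beq;sub ; pair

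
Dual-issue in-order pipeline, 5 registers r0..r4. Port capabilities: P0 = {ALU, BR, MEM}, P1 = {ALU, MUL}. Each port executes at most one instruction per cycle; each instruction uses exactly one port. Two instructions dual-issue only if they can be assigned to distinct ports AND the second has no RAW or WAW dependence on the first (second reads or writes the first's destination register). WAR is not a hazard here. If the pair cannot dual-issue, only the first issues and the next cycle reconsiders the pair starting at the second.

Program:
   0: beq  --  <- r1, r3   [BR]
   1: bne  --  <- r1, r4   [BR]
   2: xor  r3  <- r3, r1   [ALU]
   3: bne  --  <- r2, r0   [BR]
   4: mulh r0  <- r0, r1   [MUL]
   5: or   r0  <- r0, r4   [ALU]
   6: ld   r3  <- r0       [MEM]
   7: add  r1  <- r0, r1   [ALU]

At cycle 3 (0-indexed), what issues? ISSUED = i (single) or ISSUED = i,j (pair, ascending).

[0] i0  beq.BR  -- no-port BR/BR
[1] i1/i2  bne.BR xor.ALU  -- dual
[2] i3/i4  bne.BR mulh.MUL  -- dual
[3] i5  or.ALU  -- RAW r0
[4] i6/i7  ld.MEM add.ALU  -- dual

ISSUED = 5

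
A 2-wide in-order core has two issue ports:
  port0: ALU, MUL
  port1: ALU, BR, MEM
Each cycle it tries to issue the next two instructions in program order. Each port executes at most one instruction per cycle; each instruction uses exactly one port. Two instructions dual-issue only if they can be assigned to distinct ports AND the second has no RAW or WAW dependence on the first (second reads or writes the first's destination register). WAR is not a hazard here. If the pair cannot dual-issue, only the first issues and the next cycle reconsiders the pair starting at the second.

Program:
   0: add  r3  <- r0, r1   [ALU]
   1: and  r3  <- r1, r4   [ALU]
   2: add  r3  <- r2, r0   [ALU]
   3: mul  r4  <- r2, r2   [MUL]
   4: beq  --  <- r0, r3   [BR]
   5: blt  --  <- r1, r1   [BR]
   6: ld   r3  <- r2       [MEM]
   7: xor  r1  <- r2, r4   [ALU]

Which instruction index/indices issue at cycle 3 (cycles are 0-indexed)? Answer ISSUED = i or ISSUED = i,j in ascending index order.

t=0 i0:add ; WAW r3
t=1 i1:and ; WAW r3
t=2 i2,i3:add mul ; 2-wide
t=3 i4:beq ; no-port BR/BR
t=4 i5:blt ; no-port BR/MEM
t=5 i6,i7:ld xor ; 2-wide

ISSUED = 4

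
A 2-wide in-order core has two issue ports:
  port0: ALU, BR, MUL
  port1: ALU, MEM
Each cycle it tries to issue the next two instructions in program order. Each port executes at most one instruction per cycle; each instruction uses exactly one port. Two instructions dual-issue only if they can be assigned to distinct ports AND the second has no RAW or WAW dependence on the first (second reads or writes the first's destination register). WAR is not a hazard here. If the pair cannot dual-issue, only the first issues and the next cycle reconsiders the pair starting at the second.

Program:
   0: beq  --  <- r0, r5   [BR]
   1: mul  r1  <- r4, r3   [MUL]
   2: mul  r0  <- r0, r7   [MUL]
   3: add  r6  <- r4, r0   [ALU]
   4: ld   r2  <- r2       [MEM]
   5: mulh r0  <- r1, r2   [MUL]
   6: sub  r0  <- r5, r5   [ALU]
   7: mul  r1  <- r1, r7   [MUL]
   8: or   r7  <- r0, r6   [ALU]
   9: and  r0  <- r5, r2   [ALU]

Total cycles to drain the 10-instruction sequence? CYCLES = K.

0. beq.BR @i0  | no-port BR/MUL
1. mul.MUL @i1  | no-port MUL/MUL
2. mul.MUL @i2  | RAW r0
3. add.ALU/ld.MEM @i3&i4  | pair
4. mulh.MUL @i5  | WAW r0
5. sub.ALU/mul.MUL @i6&i7  | pair
6. or.ALU/and.ALU @i8&i9  | pair

CYCLES = 7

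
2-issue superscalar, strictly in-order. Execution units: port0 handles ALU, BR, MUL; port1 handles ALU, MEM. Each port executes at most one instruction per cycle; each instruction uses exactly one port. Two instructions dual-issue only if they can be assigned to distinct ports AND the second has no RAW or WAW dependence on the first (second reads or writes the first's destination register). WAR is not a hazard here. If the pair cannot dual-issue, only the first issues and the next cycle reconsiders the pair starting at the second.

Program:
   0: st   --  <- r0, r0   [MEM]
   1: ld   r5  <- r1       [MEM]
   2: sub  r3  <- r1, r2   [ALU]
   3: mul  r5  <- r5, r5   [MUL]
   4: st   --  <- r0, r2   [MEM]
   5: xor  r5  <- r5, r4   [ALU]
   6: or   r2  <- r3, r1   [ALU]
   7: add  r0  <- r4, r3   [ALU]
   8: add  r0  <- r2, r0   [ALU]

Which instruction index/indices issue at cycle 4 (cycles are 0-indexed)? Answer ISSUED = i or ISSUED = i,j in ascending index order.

ISSUED = 7

[0] i0  st  -- no-port MEM/MEM
[1] i1,i2  ld/sub  -- dual
[2] i3,i4  mul/st  -- dual
[3] i5,i6  xor/or  -- dual
[4] i7  add  -- RAW+WAW r0
[5] i8  add  -- tail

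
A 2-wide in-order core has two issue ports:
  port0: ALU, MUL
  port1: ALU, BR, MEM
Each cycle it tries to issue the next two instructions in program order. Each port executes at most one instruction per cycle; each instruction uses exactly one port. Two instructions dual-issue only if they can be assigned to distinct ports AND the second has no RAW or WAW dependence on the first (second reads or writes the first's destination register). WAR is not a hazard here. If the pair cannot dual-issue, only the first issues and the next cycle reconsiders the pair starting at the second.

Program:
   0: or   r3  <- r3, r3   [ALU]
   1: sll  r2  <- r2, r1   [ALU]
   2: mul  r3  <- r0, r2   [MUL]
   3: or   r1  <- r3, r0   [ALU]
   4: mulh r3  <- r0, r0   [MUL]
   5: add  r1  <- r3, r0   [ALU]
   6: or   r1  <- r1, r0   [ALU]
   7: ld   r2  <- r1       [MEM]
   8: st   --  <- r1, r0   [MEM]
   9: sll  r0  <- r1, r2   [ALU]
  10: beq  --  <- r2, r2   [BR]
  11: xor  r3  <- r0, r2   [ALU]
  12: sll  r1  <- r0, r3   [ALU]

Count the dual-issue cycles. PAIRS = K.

PAIRS = 4

0. or/sll @i0&i1  | 2-wide
1. mul @i2  | RAW r3
2. or/mulh @i3&i4  | 2-wide
3. add @i5  | RAW+WAW r1
4. or @i6  | RAW r1
5. ld @i7  | no-port MEM/MEM
6. st/sll @i8&i9  | 2-wide
7. beq/xor @i10&i11  | 2-wide
8. sll @i12  | tail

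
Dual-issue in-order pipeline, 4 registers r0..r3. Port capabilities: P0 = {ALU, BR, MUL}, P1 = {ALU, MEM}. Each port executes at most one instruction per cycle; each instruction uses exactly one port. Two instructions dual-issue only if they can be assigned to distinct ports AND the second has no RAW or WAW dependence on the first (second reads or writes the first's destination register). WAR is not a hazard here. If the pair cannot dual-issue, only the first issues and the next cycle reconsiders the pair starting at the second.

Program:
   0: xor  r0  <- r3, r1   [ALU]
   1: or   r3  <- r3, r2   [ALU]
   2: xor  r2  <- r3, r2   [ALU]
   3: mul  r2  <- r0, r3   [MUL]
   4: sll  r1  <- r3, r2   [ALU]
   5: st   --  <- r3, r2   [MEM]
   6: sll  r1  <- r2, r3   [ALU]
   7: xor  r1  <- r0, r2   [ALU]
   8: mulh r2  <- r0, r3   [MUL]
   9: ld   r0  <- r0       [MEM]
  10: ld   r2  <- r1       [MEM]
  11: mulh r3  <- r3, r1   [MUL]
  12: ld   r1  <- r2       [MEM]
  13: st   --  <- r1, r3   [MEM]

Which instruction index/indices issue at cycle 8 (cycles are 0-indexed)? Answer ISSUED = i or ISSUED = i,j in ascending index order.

0. xor;or @i0/i1  | dual
1. xor @i2  | WAW r2
2. mul @i3  | RAW r2
3. sll;st @i4/i5  | dual
4. sll @i6  | WAW r1
5. xor;mulh @i7/i8  | dual
6. ld @i9  | no-port MEM/MEM
7. ld;mulh @i10/i11  | dual
8. ld @i12  | no-port MEM/MEM
9. st @i13  | tail

ISSUED = 12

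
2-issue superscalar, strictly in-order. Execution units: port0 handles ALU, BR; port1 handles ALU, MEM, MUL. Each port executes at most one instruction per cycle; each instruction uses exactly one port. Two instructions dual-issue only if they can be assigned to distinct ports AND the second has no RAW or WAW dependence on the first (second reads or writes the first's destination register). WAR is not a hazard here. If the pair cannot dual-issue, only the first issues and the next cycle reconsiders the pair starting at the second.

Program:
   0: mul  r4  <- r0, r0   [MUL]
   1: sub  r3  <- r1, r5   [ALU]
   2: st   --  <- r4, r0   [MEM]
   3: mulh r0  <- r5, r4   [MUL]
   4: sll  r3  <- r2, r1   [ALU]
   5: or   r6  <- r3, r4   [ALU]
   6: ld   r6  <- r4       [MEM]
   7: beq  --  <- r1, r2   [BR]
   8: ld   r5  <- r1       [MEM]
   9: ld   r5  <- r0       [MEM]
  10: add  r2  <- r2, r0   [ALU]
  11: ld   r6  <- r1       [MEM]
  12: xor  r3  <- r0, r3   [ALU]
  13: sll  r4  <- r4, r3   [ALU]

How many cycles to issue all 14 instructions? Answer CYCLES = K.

CYCLES = 9

t=0 i0/i1:mul+sub ; 2-wide
t=1 i2:st ; no-port MEM/MUL
t=2 i3/i4:mulh+sll ; 2-wide
t=3 i5:or ; WAW r6
t=4 i6/i7:ld+beq ; 2-wide
t=5 i8:ld ; no-port MEM/MEM
t=6 i9/i10:ld+add ; 2-wide
t=7 i11/i12:ld+xor ; 2-wide
t=8 i13:sll ; tail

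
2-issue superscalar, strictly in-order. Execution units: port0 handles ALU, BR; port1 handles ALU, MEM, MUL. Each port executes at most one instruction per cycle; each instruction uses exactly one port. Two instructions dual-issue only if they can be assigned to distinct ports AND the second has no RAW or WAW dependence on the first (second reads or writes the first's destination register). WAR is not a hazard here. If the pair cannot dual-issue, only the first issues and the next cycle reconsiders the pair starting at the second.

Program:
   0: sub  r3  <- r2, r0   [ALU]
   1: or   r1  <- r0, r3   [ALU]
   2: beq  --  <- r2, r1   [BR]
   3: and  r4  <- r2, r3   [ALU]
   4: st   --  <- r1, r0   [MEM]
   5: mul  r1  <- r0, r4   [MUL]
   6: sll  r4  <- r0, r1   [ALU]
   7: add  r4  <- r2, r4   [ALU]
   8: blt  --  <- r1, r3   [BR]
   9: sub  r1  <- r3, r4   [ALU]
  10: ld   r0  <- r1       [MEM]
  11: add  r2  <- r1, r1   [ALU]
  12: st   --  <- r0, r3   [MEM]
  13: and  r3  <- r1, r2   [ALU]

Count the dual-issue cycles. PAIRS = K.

c0: i0 sub  RAW r3
c1: i1 or  RAW r1
c2: i2/i3 beq/and  dual
c3: i4 st  no-port MEM/MUL
c4: i5 mul  RAW r1
c5: i6 sll  RAW+WAW r4
c6: i7/i8 add/blt  dual
c7: i9 sub  RAW r1
c8: i10/i11 ld/add  dual
c9: i12/i13 st/and  dual

PAIRS = 4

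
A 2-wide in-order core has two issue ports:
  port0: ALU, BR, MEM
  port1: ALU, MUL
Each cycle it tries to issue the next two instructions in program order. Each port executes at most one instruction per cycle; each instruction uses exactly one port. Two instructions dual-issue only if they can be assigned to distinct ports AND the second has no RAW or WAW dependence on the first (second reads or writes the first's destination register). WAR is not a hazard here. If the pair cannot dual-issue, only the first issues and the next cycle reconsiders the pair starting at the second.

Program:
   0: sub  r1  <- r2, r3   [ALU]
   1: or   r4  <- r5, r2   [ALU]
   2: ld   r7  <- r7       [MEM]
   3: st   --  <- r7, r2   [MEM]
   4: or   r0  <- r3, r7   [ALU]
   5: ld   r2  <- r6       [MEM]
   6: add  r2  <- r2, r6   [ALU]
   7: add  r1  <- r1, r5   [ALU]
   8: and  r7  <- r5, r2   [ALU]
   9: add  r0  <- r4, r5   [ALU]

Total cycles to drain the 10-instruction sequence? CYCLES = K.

CYCLES = 6

#0 head=0: sub or i0+i1 2-wide
#1 head=2: ld i2 no-port MEM/MEM
#2 head=3: st or i3+i4 2-wide
#3 head=5: ld i5 RAW+WAW r2
#4 head=6: add add i6+i7 2-wide
#5 head=8: and add i8+i9 2-wide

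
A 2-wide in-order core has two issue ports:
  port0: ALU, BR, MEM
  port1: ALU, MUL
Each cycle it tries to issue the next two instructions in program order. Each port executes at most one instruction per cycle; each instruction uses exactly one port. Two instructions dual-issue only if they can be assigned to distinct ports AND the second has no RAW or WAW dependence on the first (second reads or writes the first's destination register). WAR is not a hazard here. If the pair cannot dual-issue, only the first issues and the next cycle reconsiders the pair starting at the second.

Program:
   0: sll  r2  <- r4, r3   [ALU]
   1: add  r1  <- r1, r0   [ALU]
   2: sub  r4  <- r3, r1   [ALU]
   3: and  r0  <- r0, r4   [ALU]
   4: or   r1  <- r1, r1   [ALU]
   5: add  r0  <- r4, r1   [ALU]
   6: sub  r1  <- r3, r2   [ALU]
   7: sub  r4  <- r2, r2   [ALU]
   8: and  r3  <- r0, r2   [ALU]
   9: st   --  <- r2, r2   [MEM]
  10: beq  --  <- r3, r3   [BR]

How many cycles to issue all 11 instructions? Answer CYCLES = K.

CYCLES = 7

  cy0 -> i0/i1 (sll.ALU+add.ALU) dual
  cy1 -> i2 (sub.ALU) RAW r4
  cy2 -> i3/i4 (and.ALU+or.ALU) dual
  cy3 -> i5/i6 (add.ALU+sub.ALU) dual
  cy4 -> i7/i8 (sub.ALU+and.ALU) dual
  cy5 -> i9 (st.MEM) no-port MEM/BR
  cy6 -> i10 (beq.BR) tail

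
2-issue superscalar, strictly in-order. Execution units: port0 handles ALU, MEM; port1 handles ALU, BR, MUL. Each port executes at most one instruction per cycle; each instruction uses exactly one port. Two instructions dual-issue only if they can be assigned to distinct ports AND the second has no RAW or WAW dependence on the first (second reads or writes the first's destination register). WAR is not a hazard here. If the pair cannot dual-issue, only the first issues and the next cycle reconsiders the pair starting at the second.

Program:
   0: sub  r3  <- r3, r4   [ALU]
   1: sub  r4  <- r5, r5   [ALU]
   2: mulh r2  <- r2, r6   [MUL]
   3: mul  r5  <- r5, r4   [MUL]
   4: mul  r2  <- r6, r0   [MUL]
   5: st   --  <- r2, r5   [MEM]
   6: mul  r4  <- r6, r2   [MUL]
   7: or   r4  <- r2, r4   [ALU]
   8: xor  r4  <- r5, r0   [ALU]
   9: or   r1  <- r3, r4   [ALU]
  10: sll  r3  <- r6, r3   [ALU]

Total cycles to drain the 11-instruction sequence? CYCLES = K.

CYCLES = 8

c0: i0/i1 sub.ALU sub.ALU  dual
c1: i2 mulh.MUL  no-port MUL/MUL
c2: i3 mul.MUL  no-port MUL/MUL
c3: i4 mul.MUL  RAW r2
c4: i5/i6 st.MEM mul.MUL  dual
c5: i7 or.ALU  WAW r4
c6: i8 xor.ALU  RAW r4
c7: i9/i10 or.ALU sll.ALU  dual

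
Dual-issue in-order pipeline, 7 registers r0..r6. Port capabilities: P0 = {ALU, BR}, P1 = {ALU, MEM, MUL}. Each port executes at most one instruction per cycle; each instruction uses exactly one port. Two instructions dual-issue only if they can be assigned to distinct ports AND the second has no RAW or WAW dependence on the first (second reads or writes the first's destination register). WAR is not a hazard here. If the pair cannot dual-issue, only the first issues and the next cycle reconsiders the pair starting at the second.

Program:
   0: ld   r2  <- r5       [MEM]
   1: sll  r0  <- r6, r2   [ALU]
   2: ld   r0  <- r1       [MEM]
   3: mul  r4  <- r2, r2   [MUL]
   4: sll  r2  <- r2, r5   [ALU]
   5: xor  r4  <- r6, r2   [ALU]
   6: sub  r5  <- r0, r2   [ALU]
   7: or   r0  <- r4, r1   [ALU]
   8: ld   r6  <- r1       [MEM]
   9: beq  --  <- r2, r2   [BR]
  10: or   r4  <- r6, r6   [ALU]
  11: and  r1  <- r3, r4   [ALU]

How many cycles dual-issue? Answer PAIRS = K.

PAIRS = 4

t=0 i0:ld.MEM ; RAW r2
t=1 i1:sll.ALU ; WAW r0
t=2 i2:ld.MEM ; no-port MEM/MUL
t=3 i3/i4:mul.MUL sll.ALU ; dual
t=4 i5/i6:xor.ALU sub.ALU ; dual
t=5 i7/i8:or.ALU ld.MEM ; dual
t=6 i9/i10:beq.BR or.ALU ; dual
t=7 i11:and.ALU ; tail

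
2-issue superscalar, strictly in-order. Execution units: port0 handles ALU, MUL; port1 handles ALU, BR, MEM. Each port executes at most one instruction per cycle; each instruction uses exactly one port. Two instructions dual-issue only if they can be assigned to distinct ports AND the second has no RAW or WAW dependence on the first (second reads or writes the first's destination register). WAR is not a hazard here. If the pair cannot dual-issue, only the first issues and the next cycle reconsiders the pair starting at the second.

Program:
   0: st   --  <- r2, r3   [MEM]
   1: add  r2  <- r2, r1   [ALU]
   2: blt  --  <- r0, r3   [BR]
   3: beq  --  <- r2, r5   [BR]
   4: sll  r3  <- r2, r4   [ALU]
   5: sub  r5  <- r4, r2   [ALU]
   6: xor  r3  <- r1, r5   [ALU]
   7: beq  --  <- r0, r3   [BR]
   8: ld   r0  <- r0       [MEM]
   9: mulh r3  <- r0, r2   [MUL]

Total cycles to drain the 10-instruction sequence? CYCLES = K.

CYCLES = 8

  cy0 -> i0,i1 (st.MEM add.ALU) pair
  cy1 -> i2 (blt.BR) no-port BR/BR
  cy2 -> i3,i4 (beq.BR sll.ALU) pair
  cy3 -> i5 (sub.ALU) RAW r5
  cy4 -> i6 (xor.ALU) RAW r3
  cy5 -> i7 (beq.BR) no-port BR/MEM
  cy6 -> i8 (ld.MEM) RAW r0
  cy7 -> i9 (mulh.MUL) tail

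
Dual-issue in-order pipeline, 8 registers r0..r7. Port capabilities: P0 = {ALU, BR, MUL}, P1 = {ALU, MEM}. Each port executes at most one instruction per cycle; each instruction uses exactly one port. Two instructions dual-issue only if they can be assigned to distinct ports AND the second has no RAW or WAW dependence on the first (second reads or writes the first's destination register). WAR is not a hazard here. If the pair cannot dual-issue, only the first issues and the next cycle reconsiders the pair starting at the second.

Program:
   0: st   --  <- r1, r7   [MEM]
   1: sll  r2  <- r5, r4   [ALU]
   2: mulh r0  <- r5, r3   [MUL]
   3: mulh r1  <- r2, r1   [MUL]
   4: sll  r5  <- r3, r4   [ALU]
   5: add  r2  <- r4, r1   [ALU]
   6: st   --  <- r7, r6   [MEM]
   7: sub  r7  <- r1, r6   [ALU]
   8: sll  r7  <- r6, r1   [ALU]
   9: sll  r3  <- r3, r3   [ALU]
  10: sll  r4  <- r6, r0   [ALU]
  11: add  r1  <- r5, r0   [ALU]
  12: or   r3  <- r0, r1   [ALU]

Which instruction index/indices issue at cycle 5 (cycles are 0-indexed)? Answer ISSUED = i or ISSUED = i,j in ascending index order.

ISSUED = 8,9

  cy0 -> i0&i1 (st.MEM+sll.ALU) pair
  cy1 -> i2 (mulh.MUL) no-port MUL/MUL
  cy2 -> i3&i4 (mulh.MUL+sll.ALU) pair
  cy3 -> i5&i6 (add.ALU+st.MEM) pair
  cy4 -> i7 (sub.ALU) WAW r7
  cy5 -> i8&i9 (sll.ALU+sll.ALU) pair
  cy6 -> i10&i11 (sll.ALU+add.ALU) pair
  cy7 -> i12 (or.ALU) tail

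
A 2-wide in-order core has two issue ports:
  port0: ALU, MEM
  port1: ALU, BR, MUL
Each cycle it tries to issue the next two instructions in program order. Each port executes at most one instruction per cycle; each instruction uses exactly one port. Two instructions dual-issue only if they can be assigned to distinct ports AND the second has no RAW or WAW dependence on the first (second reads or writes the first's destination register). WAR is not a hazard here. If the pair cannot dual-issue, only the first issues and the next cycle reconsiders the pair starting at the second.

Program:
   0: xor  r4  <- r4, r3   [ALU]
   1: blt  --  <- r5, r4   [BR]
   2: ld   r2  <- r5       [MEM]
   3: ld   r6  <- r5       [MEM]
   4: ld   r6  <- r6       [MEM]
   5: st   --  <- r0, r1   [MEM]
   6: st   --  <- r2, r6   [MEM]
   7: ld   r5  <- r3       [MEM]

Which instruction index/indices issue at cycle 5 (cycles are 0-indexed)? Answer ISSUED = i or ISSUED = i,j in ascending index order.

c0: i0 xor.ALU  RAW r4
c1: i1,i2 blt.BR;ld.MEM  2-wide
c2: i3 ld.MEM  no-port MEM/MEM
c3: i4 ld.MEM  no-port MEM/MEM
c4: i5 st.MEM  no-port MEM/MEM
c5: i6 st.MEM  no-port MEM/MEM
c6: i7 ld.MEM  tail

ISSUED = 6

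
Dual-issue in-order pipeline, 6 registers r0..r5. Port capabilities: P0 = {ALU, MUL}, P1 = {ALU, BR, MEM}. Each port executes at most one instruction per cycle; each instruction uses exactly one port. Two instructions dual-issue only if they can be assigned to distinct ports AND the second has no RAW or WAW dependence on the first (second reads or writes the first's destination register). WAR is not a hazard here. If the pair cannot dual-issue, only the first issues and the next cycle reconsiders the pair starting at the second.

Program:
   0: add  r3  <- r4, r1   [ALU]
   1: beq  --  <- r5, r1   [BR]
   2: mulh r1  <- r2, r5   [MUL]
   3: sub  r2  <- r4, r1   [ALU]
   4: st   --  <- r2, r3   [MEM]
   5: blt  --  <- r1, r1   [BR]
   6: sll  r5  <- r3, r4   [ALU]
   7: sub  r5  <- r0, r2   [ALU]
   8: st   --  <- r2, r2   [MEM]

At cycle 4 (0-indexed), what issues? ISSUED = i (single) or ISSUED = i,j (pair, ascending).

ISSUED = 5,6

#0 head=0: add;beq i0/i1 2-wide
#1 head=2: mulh i2 RAW r1
#2 head=3: sub i3 RAW r2
#3 head=4: st i4 no-port MEM/BR
#4 head=5: blt;sll i5/i6 2-wide
#5 head=7: sub;st i7/i8 2-wide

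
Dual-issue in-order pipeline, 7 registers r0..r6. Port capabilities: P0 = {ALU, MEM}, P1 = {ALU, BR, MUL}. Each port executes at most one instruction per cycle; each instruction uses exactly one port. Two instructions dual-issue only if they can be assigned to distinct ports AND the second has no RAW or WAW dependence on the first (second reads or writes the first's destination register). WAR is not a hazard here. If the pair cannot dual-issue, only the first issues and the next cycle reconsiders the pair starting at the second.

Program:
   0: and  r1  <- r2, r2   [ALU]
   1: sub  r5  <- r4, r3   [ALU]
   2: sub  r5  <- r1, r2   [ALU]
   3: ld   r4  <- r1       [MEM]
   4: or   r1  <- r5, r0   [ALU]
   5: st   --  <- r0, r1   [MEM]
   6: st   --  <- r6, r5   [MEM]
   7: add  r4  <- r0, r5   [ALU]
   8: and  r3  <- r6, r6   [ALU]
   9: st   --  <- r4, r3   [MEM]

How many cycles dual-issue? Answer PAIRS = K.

PAIRS = 3

0. and.ALU+sub.ALU @i0&i1  | pair
1. sub.ALU+ld.MEM @i2&i3  | pair
2. or.ALU @i4  | RAW r1
3. st.MEM @i5  | no-port MEM/MEM
4. st.MEM+add.ALU @i6&i7  | pair
5. and.ALU @i8  | RAW r3
6. st.MEM @i9  | tail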